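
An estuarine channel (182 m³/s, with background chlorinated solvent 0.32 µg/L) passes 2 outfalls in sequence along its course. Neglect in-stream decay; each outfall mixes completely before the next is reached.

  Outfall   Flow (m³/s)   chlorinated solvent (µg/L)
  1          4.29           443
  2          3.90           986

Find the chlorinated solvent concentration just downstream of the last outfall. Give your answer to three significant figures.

After outfall 1: Q = 182.0 + 4.290 = 186.3 m³/s; C = (182.0·0.3200 + 4.290·443.0)/186.3 = 10.51 µg/L.
After outfall 2: Q = 186.3 + 3.900 = 190.2 m³/s; C = (186.3·10.51 + 3.900·986.0)/190.2 = 30.52 µg/L.

30.5 µg/L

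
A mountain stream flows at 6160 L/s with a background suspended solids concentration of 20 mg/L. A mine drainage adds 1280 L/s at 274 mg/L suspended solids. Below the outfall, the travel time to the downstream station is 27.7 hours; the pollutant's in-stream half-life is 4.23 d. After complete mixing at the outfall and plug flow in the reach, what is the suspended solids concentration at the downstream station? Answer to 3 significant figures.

52.7 mg/L

Mass balance: C = (6160·20.00 + 1280·274.0) / 7440 = 473900/7440 = 63.70 mg/L.
Half-life 4.23 d → k = ln 2 / 4.23 = 0.1639 d⁻¹.
Applying C = C₀e^(−kt): 63.70 × 0.8277 = 52.72 mg/L.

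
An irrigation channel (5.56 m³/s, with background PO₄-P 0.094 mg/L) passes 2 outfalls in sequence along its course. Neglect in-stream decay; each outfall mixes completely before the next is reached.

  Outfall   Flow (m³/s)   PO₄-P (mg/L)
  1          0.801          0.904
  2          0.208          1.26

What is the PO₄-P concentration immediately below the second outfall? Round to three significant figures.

Below outfall 1: Q → 6.361 m³/s, C = (5.560·0.09400 + 0.8010·0.9040)/6.361 = 0.1960 mg/L.
Below outfall 2: Q → 6.569 m³/s, C = (6.361·0.1960 + 0.2080·1.260)/6.569 = 0.2297 mg/L.

0.230 mg/L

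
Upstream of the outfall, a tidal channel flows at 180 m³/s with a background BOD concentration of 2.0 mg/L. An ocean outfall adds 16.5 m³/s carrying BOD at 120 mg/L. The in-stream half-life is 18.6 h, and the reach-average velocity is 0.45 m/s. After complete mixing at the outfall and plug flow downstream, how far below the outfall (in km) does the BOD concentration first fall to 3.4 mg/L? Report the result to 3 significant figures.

54.5 km

After mixing, C = (180.0·2.000 + 16.50·120.0) / 196.5 = 2340/196.5 = 11.91 mg/L.
Half-life 18.6 h → k = ln 2 / 18.6 = 0.03727 h⁻¹ = 0.8944 d⁻¹.
Set 11.91·exp(−k·t) = 3.4 → t = ln(11.91/3.4)/k = 121100 s = 33.64 h.
Distance = v·t = 0.45·121100 = 54490 m = 54.49 km.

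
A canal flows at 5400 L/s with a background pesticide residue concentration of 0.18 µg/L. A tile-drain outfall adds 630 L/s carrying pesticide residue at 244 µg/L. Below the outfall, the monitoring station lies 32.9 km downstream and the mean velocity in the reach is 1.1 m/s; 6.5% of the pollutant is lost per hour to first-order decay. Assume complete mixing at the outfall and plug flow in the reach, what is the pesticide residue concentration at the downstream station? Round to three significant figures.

14.7 µg/L

Flow-weighted average: C = (5400·0.1800 + 630.0·244.0) / 6030 = 154700/6030 = 25.65 µg/L.
Travel time t = 32.9·1000 / 1.1 = 29910 s = 8.308 h.
6.5%/h lost → k = −ln(1 − 0.065) = 0.06721 h⁻¹.
Decay over the reach: 25.65·exp(−kt) = 25.65·0.5721 = 14.68 µg/L.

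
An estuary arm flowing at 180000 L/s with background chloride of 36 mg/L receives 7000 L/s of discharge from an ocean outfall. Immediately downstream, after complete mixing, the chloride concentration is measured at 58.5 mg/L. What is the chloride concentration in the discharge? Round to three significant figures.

637 mg/L

Mass balance: 180000·36.00 + 7000·Cₑ = 187000·58.50
→ Cₑ = (187000·58.50 − 180000·36.00) / 7000 = 637.1 mg/L.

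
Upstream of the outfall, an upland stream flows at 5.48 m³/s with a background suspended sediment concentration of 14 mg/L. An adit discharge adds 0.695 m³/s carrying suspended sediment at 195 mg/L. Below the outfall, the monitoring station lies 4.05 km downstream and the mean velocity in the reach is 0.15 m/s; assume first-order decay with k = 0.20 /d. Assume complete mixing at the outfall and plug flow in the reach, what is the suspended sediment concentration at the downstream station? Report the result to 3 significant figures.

Mixed concentration C = ΣQC/ΣQ = (5.480·14.00 + 0.6950·195.0) / 6.175 = 212.2/6.175 = 34.37 mg/L.
Travel time t = 4.05·1000 / 0.15 = 27000 s = 7.500 h.
First-order decay: C = 34.37·exp(−k·t) = 34.37·0.9394 = 32.29 mg/L.

32.3 mg/L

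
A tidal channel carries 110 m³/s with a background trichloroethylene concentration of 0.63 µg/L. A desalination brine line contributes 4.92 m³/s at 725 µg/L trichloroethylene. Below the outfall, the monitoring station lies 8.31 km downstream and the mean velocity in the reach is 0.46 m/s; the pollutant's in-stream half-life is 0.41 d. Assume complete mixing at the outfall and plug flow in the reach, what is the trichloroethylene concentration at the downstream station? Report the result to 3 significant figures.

Mass balance: C = (110.0·0.6300 + 4.920·725.0) / 114.9 = 3636/114.9 = 31.64 µg/L.
Travel time t = 8.31·1000 / 0.46 = 18070 s = 5.018 h.
Half-life 0.41 d → k = ln 2 / 0.41 = 1.691 d⁻¹.
Decay over the reach: 31.64·exp(−kt) = 31.64·0.7022 = 22.22 µg/L.

22.2 µg/L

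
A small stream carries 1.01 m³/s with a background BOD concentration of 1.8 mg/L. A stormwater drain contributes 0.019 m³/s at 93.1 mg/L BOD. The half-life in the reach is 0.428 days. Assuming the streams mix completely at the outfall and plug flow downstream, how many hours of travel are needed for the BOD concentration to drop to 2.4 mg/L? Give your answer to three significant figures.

Mixed concentration C = ΣQC/ΣQ = (1.010·1.800 + 0.01900·93.10) / 1.029 = 3.587/1.029 = 3.486 mg/L.
Half-life 0.428 d → k = ln 2 / 0.428 = 1.620 d⁻¹.
3.486·exp(−k·t) = 2.4 → t = ln(3.486/2.4)/k = 19910 s = 5.531 h.

5.53 h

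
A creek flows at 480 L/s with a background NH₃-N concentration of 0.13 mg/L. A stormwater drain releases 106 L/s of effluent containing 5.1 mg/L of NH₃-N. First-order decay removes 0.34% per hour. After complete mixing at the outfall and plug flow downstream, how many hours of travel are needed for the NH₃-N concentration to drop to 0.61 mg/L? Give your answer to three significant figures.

154 h

Mass balance: C = (480.0·0.1300 + 106.0·5.100) / 586.0 = 603.0/586.0 = 1.029 mg/L.
0.34%/h lost → k = −ln(1 − 0.0034) = 0.003406 h⁻¹.
1.029·exp(−k·t) = 0.61 → t = ln(1.029/0.61)/k = 552700 s = 153.5 h.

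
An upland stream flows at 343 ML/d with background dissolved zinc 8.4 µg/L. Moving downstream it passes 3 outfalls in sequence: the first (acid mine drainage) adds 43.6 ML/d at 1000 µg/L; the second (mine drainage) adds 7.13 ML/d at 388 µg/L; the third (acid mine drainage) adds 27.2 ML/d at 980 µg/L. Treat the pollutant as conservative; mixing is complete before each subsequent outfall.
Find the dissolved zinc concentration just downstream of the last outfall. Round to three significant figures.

Outfall 1: combined Q = 386.6 ML/d; C = (343.0·8.400 + 43.60·1000)/386.6 = 120.2 µg/L.
Outfall 2: combined Q = 393.7 ML/d; C = (386.6·120.2 + 7.130·388.0)/393.7 = 125.1 µg/L.
Outfall 3: combined Q = 420.9 ML/d; C = (393.7·125.1 + 27.20·980.0)/420.9 = 180.3 µg/L.

180 µg/L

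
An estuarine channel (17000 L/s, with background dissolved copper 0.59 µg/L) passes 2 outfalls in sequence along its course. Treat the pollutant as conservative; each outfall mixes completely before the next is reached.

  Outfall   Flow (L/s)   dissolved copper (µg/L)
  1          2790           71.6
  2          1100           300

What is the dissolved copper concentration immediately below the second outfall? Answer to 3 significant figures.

Below outfall 1: Q → 19790 L/s, C = (17000·0.5900 + 2790·71.60)/19790 = 10.60 µg/L.
Below outfall 2: Q → 20890 L/s, C = (19790·10.60 + 1100·300.0)/20890 = 25.84 µg/L.

25.8 µg/L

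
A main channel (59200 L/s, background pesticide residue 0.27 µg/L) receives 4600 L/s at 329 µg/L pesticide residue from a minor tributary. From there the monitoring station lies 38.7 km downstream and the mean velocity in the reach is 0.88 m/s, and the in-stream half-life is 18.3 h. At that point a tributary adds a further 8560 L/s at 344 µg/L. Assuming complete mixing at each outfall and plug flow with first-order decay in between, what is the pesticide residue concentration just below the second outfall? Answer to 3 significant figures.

Flow-weighted average: C = (59200·0.2700 + 4600·329.0) / 63800 = 1529000/63800 = 23.97 µg/L; combined flow 63800 L/s.
Travel time t = 38.7·1000 / 0.88 = 43980 s = 12.22 h.
Half-life 18.3 h → k = ln 2 / 18.3 = 0.03788 h⁻¹ = 0.9090 d⁻¹.
After decay, C = 23.97 × e^(−kt) = 23.97 × 0.6296 = 15.09 µg/L.
Second outfall: C = (63800·15.09 + 8560·344.0)/72360 = 54.00 µg/L.

54.0 µg/L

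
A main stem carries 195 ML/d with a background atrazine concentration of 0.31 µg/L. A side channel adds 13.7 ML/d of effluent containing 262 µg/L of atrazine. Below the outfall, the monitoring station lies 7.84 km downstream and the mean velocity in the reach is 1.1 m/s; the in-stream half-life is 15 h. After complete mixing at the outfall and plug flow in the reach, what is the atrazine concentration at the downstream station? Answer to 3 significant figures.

Flow-weighted average: C = (195.0·0.3100 + 13.70·262.0) / 208.7 = 3650/208.7 = 17.49 µg/L.
Travel time t = 7.84·1000 / 1.1 = 7127 s = 1.980 h.
Half-life 15 h → k = ln 2 / 15 = 0.04621 h⁻¹ = 1.109 d⁻¹.
After decay, C = 17.49 × e^(−kt) = 17.49 × 0.9126 = 15.96 µg/L.

16.0 µg/L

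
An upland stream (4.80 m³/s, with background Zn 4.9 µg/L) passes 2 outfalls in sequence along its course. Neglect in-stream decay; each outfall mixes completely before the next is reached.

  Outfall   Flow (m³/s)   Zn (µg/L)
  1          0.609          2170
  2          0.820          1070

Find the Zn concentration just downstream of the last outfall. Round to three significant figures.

357 µg/L

After outfall 1: Q = 4.800 + 0.6090 = 5.409 m³/s; C = (4.800·4.900 + 0.6090·2170)/5.409 = 248.7 µg/L.
After outfall 2: Q = 5.409 + 0.8200 = 6.229 m³/s; C = (5.409·248.7 + 0.8200·1070)/6.229 = 356.8 µg/L.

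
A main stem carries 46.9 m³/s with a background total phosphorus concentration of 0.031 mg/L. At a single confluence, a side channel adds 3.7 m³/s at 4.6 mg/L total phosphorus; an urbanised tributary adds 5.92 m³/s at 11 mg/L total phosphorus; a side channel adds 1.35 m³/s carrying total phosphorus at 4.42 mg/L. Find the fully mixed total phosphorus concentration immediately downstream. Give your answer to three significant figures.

Mixed concentration C = ΣQC/ΣQ = (46.90·0.03100 + 3.700·4.600 + 5.920·11.00 + 1.350·4.420) / 57.87 = 89.56/57.87 = 1.548 mg/L.

1.55 mg/L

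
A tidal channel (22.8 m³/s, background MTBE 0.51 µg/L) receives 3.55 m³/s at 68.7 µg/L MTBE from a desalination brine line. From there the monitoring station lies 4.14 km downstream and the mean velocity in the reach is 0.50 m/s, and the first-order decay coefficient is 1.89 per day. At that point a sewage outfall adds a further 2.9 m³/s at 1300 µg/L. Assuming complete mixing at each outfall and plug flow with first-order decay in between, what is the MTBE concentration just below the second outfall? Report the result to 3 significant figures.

Conservation of mass: C = (22.80·0.5100 + 3.550·68.70) / 26.35 = 255.5/26.35 = 9.697 µg/L; combined flow 26.35 m³/s.
Travel time t = 4.14·1000 / 0.50 = 8280 s = 2.300 h.
Applying C = C₀e^(−kt): 9.697 × 0.8343 = 8.090 µg/L.
At the second outfall, C = (26.35·8.090 + 2.900·1300) / (26.35 + 2.900) = 136.2 µg/L.

136 µg/L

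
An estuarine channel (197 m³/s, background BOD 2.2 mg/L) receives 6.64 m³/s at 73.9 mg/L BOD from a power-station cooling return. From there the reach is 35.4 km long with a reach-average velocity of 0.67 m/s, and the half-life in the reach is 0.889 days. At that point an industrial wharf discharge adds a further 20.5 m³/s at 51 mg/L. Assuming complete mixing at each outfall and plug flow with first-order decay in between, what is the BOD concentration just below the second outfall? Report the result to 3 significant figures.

Conservation of mass: C = (197.0·2.200 + 6.640·73.90) / 203.6 = 924.1/203.6 = 4.538 mg/L; combined flow 203.6 m³/s.
Travel time t = 35.4·1000 / 0.67 = 52840 s = 14.68 h.
Half-life 0.889 d → k = ln 2 / 0.889 = 0.7797 d⁻¹.
Applying C = C₀e^(−kt): 4.538 × 0.6208 = 2.817 mg/L.
At the second outfall, C = (203.6·2.817 + 20.50·51.00) / (203.6 + 20.50) = 7.224 mg/L.

7.22 mg/L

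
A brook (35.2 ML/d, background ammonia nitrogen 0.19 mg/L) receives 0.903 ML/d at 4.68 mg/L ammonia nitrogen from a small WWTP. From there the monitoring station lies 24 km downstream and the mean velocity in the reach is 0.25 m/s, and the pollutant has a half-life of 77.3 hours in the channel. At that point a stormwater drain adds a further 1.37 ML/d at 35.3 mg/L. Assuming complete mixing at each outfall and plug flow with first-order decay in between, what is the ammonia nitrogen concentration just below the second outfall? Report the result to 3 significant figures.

1.52 mg/L

Mass balance: C = (35.20·0.1900 + 0.9030·4.680) / 36.10 = 10.91/36.10 = 0.3023 mg/L; combined flow 36.10 ML/d.
Travel time t = 24·1000 / 0.25 = 96000 s = 26.67 h.
Half-life 77.3 h → k = ln 2 / 77.3 = 0.008967 h⁻¹ = 0.2152 d⁻¹.
Applying C = C₀e^(−kt): 0.3023 × 0.7873 = 0.2380 mg/L.
At the second outfall, C = (36.10·0.2380 + 1.370·35.30) / (36.10 + 1.370) = 1.520 mg/L.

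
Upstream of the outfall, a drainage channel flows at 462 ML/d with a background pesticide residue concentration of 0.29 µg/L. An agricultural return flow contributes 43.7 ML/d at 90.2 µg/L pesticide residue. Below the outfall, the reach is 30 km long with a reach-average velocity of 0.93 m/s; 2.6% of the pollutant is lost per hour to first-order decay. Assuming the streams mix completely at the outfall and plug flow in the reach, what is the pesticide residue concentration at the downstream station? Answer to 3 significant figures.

6.36 µg/L

After mixing, C = (462.0·0.2900 + 43.70·90.20) / 505.7 = 4076/505.7 = 8.060 µg/L.
Travel time t = 30·1000 / 0.93 = 32260 s = 8.961 h.
2.6%/h lost → k = −ln(1 − 0.026) = 0.02634 h⁻¹.
First-order decay: C = 8.060·exp(−k·t) = 8.060·0.7897 = 6.365 µg/L.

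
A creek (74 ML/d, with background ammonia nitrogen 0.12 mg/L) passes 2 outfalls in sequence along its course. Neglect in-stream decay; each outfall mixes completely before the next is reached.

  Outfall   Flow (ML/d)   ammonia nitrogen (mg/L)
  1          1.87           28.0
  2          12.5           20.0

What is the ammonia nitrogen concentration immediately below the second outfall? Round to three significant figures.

Below outfall 1: Q → 75.87 ML/d, C = (74.00·0.1200 + 1.870·28.00)/75.87 = 0.8072 mg/L.
Below outfall 2: Q → 88.37 ML/d, C = (75.87·0.8072 + 12.50·20.00)/88.37 = 3.522 mg/L.

3.52 mg/L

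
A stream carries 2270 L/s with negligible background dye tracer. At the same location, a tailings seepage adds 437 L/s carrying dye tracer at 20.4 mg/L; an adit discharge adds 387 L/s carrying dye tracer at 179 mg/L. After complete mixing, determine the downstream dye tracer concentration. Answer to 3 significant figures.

25.3 mg/L

Conservation of mass: C = (2270·0 + 437.0·20.40 + 387.0·179.0) / 3094 = 78190/3094 = 25.27 mg/L.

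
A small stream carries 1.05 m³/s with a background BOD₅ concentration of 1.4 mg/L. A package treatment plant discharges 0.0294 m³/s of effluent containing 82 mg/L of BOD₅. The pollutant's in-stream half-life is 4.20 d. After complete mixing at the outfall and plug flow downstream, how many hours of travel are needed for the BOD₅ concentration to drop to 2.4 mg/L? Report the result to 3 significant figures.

Flow-weighted average: C = (1.050·1.400 + 0.02940·82.00) / 1.079 = 3.881/1.079 = 3.595 mg/L.
Half-life 4.20 d → k = ln 2 / 4.20 = 0.1650 d⁻¹.
3.595·exp(−k·t) = 2.4 → t = ln(3.595/2.4)/k = 211600 s = 58.78 h.

58.8 h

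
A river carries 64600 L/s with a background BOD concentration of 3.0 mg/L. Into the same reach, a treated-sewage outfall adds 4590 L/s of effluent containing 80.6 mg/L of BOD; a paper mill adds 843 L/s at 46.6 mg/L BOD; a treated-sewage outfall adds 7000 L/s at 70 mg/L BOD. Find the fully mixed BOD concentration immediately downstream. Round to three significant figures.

Flow-weighted average: C = (64600·3.000 + 4590·80.60 + 843.0·46.60 + 7000·70.00) / 77030 = 1093000/77030 = 14.19 mg/L.

14.2 mg/L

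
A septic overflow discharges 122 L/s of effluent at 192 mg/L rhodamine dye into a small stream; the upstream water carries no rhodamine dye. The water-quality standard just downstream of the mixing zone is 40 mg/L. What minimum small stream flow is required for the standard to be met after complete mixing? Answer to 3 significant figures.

Set C_mix = 40: (Q·0 + 122.0·192.0) / (Q + 122.0) = 40
→ Q = 122.0·(192.0 − 40)/(40 − 0) = 463.6 L/s.

464 L/s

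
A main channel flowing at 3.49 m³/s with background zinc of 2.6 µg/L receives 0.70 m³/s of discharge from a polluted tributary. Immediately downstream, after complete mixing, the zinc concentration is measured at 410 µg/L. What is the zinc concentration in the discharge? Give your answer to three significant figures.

2440 µg/L

Mass balance: 3.490·2.600 + 0.7000·Cₑ = 4.190·410.0
→ Cₑ = (4.190·410.0 − 3.490·2.600) / 0.7000 = 2441 µg/L.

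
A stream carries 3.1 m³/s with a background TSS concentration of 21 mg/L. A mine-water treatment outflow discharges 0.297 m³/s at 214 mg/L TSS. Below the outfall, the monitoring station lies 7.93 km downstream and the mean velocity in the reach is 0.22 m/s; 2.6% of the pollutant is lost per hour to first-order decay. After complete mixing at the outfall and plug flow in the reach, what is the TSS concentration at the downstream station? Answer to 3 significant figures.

29.1 mg/L

Flow-weighted average: C = (3.100·21.00 + 0.2970·214.0) / 3.397 = 128.7/3.397 = 37.87 mg/L.
Travel time t = 7.93·1000 / 0.22 = 36050 s = 10.01 h.
2.6%/h lost → k = −ln(1 − 0.026) = 0.02634 h⁻¹.
First-order decay: C = 37.87·exp(−k·t) = 37.87·0.7681 = 29.09 mg/L.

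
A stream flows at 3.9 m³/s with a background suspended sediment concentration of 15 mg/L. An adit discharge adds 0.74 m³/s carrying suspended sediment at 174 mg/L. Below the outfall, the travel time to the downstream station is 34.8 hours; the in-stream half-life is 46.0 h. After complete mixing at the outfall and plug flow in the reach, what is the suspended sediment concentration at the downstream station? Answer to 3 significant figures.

Mixed concentration C = ΣQC/ΣQ = (3.900·15.00 + 0.7400·174.0) / 4.640 = 187.3/4.640 = 40.36 mg/L.
Half-life 46.0 h → k = ln 2 / 46.0 = 0.01507 h⁻¹ = 0.3616 d⁻¹.
After decay, C = 40.36 × e^(−kt) = 40.36 × 0.5919 = 23.89 mg/L.

23.9 mg/L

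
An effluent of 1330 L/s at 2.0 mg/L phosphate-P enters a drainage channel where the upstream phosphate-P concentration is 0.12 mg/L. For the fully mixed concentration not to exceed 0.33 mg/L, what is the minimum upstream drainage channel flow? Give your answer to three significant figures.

10600 L/s

Set C_mix = 0.33: (Q·0.1200 + 1330·2.000) / (Q + 1330) = 0.33
→ Q = 1330·(2.000 − 0.33)/(0.33 − 0.1200) = 10580 L/s.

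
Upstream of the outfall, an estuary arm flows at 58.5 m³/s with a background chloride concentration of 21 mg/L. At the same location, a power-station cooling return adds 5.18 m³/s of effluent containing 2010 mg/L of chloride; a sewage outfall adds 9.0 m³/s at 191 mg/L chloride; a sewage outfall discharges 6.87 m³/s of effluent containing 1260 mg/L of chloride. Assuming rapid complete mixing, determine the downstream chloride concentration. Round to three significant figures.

277 mg/L

Mass balance: C = (58.50·21.00 + 5.180·2010 + 9.000·191.0 + 6.870·1260) / 79.55 = 22020/79.55 = 276.8 mg/L.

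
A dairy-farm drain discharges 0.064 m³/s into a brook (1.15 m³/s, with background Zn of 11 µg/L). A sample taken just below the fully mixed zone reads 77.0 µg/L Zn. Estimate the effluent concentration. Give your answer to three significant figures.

1260 µg/L

Mass balance: 1.150·11.00 + 0.06400·Cₑ = 1.214·77.00
→ Cₑ = (1.214·77.00 − 1.150·11.00) / 0.06400 = 1263 µg/L.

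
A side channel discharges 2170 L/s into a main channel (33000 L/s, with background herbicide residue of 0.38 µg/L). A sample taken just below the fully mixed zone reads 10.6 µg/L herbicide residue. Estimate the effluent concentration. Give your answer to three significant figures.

Mass balance: 33000·0.3800 + 2170·Cₑ = 35170·10.60
→ Cₑ = (35170·10.60 − 33000·0.3800) / 2170 = 166.0 µg/L.

166 µg/L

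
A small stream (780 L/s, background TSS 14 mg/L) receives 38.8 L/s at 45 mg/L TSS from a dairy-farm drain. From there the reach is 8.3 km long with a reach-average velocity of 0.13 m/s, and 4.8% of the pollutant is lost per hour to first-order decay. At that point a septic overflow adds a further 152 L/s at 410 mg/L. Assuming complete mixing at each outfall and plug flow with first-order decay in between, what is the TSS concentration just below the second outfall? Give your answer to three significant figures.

69.6 mg/L

Mass balance: C = (780.0·14.00 + 38.80·45.00) / 818.8 = 12670/818.8 = 15.47 mg/L; combined flow 818.8 L/s.
Travel time t = 8.3·1000 / 0.13 = 63850 s = 17.74 h.
4.8%/h lost → k = −ln(1 − 0.048) = 0.04919 h⁻¹.
After decay, C = 15.47 × e^(−kt) = 15.47 × 0.4180 = 6.465 mg/L.
Second outfall: C = (818.8·6.465 + 152.0·410.0)/970.8 = 69.65 mg/L.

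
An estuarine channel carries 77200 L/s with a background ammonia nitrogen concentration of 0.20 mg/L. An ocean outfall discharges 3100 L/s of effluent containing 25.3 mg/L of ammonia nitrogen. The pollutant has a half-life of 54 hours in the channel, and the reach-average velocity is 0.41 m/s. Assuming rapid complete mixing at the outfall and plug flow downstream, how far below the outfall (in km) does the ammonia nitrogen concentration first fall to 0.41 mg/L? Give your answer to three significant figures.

Mixed concentration C = ΣQC/ΣQ = (77200·0.2000 + 3100·25.30) / 80300 = 93870/80300 = 1.169 mg/L.
Half-life 54 h → k = ln 2 / 54 = 0.01284 h⁻¹ = 0.3081 d⁻¹.
Set 1.169·exp(−k·t) = 0.41 → t = ln(1.169/0.41)/k = 293800 s = 81.62 h.
Distance = v·t = 0.41·293800 = 120500 m = 120.5 km.

120 km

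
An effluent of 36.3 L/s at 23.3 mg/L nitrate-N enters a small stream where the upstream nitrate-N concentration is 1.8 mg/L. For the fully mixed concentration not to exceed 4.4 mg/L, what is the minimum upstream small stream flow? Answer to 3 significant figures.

264 L/s

Set C_mix = 4.4: (Q·1.800 + 36.30·23.30) / (Q + 36.30) = 4.4
→ Q = 36.30·(23.30 − 4.4)/(4.4 − 1.800) = 263.9 L/s.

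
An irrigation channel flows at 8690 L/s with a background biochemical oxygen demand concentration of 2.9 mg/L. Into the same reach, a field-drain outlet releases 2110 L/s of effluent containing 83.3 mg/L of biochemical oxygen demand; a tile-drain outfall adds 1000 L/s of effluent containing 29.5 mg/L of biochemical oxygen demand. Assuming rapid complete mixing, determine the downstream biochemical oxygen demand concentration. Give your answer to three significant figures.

19.5 mg/L

Mass balance: C = (8690·2.900 + 2110·83.30 + 1000·29.50) / 11800 = 230500/11800 = 19.53 mg/L.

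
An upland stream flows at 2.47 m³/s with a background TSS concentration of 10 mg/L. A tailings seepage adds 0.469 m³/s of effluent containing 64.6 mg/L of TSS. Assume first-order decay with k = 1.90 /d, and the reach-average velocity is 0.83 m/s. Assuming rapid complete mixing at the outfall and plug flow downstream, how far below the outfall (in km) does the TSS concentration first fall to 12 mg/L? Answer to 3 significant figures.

Flow-weighted average: C = (2.470·10.00 + 0.4690·64.60) / 2.939 = 55.00/2.939 = 18.71 mg/L.
Set 18.71·exp(−k·t) = 12 → t = ln(18.71/12)/k = 20200 s = 5.612 h.
Distance = v·t = 0.83·20200 = 16770 m = 16.77 km.

16.8 km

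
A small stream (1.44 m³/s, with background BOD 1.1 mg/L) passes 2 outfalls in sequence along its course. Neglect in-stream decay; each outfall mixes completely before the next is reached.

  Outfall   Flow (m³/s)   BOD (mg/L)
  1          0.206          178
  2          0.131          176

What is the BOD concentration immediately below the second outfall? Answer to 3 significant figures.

Outfall 1: combined Q = 1.646 m³/s; C = (1.440·1.100 + 0.2060·178.0)/1.646 = 23.24 mg/L.
Outfall 2: combined Q = 1.777 m³/s; C = (1.646·23.24 + 0.1310·176.0)/1.777 = 34.50 mg/L.

34.5 mg/L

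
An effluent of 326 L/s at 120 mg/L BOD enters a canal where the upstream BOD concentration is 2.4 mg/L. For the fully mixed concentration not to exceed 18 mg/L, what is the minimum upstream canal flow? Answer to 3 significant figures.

2130 L/s

Set C_mix = 18: (Q·2.400 + 326.0·120.0) / (Q + 326.0) = 18
→ Q = 326.0·(120.0 − 18)/(18 − 2.400) = 2132 L/s.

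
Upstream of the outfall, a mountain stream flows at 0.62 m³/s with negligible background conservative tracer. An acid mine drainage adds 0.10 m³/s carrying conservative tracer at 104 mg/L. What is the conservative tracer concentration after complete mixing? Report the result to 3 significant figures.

After mixing, C = (0.6200·0 + 0.1000·104.0) / 0.7200 = 10.40/0.7200 = 14.44 mg/L.

14.4 mg/L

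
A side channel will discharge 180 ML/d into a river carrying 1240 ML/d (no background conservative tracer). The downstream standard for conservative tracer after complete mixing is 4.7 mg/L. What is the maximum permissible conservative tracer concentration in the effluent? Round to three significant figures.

At the limit, (Qr·Cr + Qe·Cₑ)/(Qr + Qe) = 4.7:
Cₑ = (1420·4.7 − 1240·0) / 180.0 = 37.08 mg/L.

37.1 mg/L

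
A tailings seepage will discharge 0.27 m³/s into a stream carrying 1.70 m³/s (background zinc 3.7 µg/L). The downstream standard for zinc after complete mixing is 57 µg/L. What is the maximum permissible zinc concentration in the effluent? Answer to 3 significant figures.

393 µg/L

At the limit, (Qr·Cr + Qe·Cₑ)/(Qr + Qe) = 57:
Cₑ = (1.970·57 − 1.700·3.700) / 0.2700 = 392.6 µg/L.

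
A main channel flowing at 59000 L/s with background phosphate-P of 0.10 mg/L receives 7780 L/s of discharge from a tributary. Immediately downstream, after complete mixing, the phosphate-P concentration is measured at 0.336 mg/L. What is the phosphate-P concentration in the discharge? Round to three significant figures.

Mass balance: 59000·0.1000 + 7780·Cₑ = 66780·0.3360
→ Cₑ = (66780·0.3360 − 59000·0.1000) / 7780 = 2.126 mg/L.

2.13 mg/L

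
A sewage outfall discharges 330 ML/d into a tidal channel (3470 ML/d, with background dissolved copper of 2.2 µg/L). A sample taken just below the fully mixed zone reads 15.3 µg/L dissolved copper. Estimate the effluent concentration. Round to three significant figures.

Mass balance: 3470·2.200 + 330.0·Cₑ = 3800·15.30
→ Cₑ = (3800·15.30 − 3470·2.200) / 330.0 = 153.0 µg/L.

153 µg/L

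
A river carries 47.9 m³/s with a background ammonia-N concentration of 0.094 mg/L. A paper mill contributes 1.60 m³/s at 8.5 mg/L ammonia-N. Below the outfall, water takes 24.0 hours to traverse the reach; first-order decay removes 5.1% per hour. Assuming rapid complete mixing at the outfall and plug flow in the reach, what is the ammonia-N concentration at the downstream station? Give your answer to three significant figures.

After mixing, C = (47.90·0.09400 + 1.600·8.500) / 49.50 = 18.10/49.50 = 0.3657 mg/L.
5.1%/h lost → k = −ln(1 − 0.051) = 0.05235 h⁻¹.
Applying C = C₀e^(−kt): 0.3657 × 0.2847 = 0.1041 mg/L.

0.104 mg/L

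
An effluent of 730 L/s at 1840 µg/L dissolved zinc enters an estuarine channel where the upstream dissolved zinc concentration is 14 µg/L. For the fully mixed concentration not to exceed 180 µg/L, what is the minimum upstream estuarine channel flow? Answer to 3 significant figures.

7300 L/s

Set C_mix = 180: (Q·14.00 + 730.0·1840) / (Q + 730.0) = 180
→ Q = 730.0·(1840 − 180)/(180 − 14.00) = 7300 L/s.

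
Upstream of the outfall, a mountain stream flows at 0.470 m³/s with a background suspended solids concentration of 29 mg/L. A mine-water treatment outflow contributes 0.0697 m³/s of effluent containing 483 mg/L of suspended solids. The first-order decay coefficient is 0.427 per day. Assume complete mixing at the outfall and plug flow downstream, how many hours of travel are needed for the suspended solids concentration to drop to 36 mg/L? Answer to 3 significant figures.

Mass balance: C = (0.4700·29.00 + 0.06970·483.0) / 0.5397 = 47.30/0.5397 = 87.63 mg/L.
87.63·exp(−k·t) = 36 → t = ln(87.63/36)/k = 180000 s = 50.00 h.

50.0 h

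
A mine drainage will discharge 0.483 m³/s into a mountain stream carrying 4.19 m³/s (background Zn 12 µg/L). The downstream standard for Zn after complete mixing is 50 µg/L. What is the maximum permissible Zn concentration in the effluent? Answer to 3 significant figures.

380 µg/L

At the limit, (Qr·Cr + Qe·Cₑ)/(Qr + Qe) = 50:
Cₑ = (4.673·50 − 4.190·12.00) / 0.4830 = 379.6 µg/L.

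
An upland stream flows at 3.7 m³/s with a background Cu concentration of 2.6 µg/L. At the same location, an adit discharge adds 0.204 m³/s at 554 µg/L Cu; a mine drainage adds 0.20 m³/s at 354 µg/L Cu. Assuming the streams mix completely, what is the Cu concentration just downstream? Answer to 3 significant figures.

47.1 µg/L

Mass balance: C = (3.700·2.600 + 0.2040·554.0 + 0.2000·354.0) / 4.104 = 193.4/4.104 = 47.13 µg/L.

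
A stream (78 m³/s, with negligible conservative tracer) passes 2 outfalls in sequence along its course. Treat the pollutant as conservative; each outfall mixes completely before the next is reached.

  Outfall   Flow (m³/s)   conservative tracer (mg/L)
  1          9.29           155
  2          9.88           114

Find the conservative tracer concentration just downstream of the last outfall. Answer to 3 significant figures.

26.4 mg/L

Below outfall 1: Q → 87.29 m³/s, C = (78.00·0 + 9.290·155.0)/87.29 = 16.50 mg/L.
Below outfall 2: Q → 97.17 m³/s, C = (87.29·16.50 + 9.880·114.0)/97.17 = 26.41 mg/L.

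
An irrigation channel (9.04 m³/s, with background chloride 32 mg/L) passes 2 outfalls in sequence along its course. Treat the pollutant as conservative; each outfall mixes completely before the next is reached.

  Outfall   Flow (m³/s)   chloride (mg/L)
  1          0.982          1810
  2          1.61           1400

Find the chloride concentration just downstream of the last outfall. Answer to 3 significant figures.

Below outfall 1: Q → 10.02 m³/s, C = (9.040·32.00 + 0.9820·1810)/10.02 = 206.2 mg/L.
Below outfall 2: Q → 11.63 m³/s, C = (10.02·206.2 + 1.610·1400)/11.63 = 371.4 mg/L.

371 mg/L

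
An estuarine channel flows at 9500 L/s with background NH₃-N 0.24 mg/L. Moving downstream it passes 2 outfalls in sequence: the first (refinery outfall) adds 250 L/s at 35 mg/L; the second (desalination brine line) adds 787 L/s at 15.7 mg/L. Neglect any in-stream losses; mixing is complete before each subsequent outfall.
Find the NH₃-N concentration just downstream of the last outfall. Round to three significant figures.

2.22 mg/L

After outfall 1: Q = 9500 + 250.0 = 9750 L/s; C = (9500·0.2400 + 250.0·35.00)/9750 = 1.131 mg/L.
After outfall 2: Q = 9750 + 787.0 = 10540 L/s; C = (9750·1.131 + 787.0·15.70)/10540 = 2.219 mg/L.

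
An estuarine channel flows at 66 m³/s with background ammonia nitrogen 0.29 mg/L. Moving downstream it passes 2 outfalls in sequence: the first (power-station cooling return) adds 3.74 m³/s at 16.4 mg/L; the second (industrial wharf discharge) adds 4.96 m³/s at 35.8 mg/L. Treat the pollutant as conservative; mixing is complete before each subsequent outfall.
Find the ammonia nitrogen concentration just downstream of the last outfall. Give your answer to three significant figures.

3.45 mg/L

Below outfall 1: Q → 69.74 m³/s, C = (66.00·0.2900 + 3.740·16.40)/69.74 = 1.154 mg/L.
Below outfall 2: Q → 74.70 m³/s, C = (69.74·1.154 + 4.960·35.80)/74.70 = 3.454 mg/L.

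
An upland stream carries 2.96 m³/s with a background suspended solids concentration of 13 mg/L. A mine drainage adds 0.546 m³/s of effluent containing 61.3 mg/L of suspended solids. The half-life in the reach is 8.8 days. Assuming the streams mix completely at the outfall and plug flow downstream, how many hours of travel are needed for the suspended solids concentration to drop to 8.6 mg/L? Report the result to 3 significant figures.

265 h

Flow-weighted average: C = (2.960·13.00 + 0.5460·61.30) / 3.506 = 71.95/3.506 = 20.52 mg/L.
Half-life 8.8 d → k = ln 2 / 8.8 = 0.07877 d⁻¹.
20.52·exp(−k·t) = 8.6 → t = ln(20.52/8.6)/k = 954000 s = 265.0 h.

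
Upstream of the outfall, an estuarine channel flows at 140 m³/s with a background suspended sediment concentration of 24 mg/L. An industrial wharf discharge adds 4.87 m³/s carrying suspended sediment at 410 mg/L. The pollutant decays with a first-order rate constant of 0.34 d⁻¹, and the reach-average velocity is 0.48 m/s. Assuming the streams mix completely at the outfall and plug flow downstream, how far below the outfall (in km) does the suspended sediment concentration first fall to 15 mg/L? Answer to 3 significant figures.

Conservation of mass: C = (140.0·24.00 + 4.870·410.0) / 144.9 = 5357/144.9 = 36.98 mg/L.
Set 36.98·exp(−k·t) = 15 → t = ln(36.98/15)/k = 229300 s = 63.69 h.
Distance = v·t = 0.48·229300 = 110000 m = 110.0 km.

110 km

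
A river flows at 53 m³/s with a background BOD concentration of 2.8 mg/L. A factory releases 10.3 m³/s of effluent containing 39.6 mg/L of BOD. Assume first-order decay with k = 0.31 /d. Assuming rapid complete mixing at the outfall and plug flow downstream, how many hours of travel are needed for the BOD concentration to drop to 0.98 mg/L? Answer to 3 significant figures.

170 h

Mass balance: C = (53.00·2.800 + 10.30·39.60) / 63.30 = 556.3/63.30 = 8.788 mg/L.
8.788·exp(−k·t) = 0.98 → t = ln(8.788/0.98)/k = 611400 s = 169.8 h.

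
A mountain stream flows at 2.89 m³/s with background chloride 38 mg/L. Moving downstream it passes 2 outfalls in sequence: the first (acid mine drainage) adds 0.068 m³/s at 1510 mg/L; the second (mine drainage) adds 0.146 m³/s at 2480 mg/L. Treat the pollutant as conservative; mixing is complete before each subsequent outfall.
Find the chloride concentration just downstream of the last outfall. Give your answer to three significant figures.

185 mg/L

After outfall 1: Q = 2.890 + 0.06800 = 2.958 m³/s; C = (2.890·38.00 + 0.06800·1510)/2.958 = 71.84 mg/L.
After outfall 2: Q = 2.958 + 0.1460 = 3.104 m³/s; C = (2.958·71.84 + 0.1460·2480)/3.104 = 185.1 mg/L.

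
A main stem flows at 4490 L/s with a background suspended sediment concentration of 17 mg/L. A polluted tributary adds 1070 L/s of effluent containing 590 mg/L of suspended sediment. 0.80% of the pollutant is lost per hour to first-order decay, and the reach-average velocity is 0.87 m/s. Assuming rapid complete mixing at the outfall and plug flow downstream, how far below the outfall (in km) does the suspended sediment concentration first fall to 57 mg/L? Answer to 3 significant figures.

After mixing, C = (4490·17.00 + 1070·590.0) / 5560 = 707600/5560 = 127.3 mg/L.
0.80%/h lost → k = −ln(1 − 0.008) = 0.008032 h⁻¹.
Set 127.3·exp(−k·t) = 57 → t = ln(127.3/57)/k = 360000 s = 100.0 h.
Distance = v·t = 0.87·360000 = 313200 m = 313.2 km.

313 km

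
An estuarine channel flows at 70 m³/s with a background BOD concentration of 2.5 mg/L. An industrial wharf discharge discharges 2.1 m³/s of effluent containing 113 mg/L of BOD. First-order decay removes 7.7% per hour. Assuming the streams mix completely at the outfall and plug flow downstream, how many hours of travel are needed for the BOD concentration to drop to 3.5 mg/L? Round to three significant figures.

6.13 h

Flow-weighted average: C = (70.00·2.500 + 2.100·113.0) / 72.10 = 412.3/72.10 = 5.718 mg/L.
7.7%/h lost → k = −ln(1 − 0.077) = 0.08013 h⁻¹.
5.718·exp(−k·t) = 3.5 → t = ln(5.718/3.5)/k = 22060 s = 6.127 h.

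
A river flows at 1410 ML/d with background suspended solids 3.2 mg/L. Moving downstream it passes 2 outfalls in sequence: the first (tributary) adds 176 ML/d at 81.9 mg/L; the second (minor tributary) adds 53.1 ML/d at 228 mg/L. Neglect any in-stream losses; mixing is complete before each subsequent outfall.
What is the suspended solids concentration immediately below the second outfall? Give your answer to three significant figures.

After outfall 1: Q = 1410 + 176.0 = 1586 ML/d; C = (1410·3.200 + 176.0·81.90)/1586 = 11.93 mg/L.
After outfall 2: Q = 1586 + 53.10 = 1639 ML/d; C = (1586·11.93 + 53.10·228.0)/1639 = 18.93 mg/L.

18.9 mg/L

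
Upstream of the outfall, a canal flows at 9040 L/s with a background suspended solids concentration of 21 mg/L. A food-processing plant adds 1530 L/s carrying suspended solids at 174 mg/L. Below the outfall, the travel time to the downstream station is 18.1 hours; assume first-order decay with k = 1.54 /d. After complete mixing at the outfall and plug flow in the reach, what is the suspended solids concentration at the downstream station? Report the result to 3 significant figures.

13.5 mg/L

After mixing, C = (9040·21.00 + 1530·174.0) / 10570 = 456100/10570 = 43.15 mg/L.
Decay over the reach: 43.15·exp(−kt) = 43.15·0.3130 = 13.51 mg/L.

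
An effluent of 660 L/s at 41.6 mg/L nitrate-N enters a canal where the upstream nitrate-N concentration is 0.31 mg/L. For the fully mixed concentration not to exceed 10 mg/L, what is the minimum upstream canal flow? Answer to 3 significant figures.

2150 L/s

Set C_mix = 10: (Q·0.3100 + 660.0·41.60) / (Q + 660.0) = 10
→ Q = 660.0·(41.60 − 10)/(10 − 0.3100) = 2152 L/s.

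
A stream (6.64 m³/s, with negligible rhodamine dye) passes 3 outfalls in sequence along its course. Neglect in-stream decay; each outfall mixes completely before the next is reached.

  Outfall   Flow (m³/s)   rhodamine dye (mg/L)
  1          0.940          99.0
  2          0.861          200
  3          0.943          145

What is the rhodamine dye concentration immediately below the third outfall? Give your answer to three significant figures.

42.8 mg/L

After outfall 1: Q = 6.640 + 0.9400 = 7.580 m³/s; C = (6.640·0 + 0.9400·99.00)/7.580 = 12.28 mg/L.
After outfall 2: Q = 7.580 + 0.8610 = 8.441 m³/s; C = (7.580·12.28 + 0.8610·200.0)/8.441 = 31.43 mg/L.
After outfall 3: Q = 8.441 + 0.9430 = 9.384 m³/s; C = (8.441·31.43 + 0.9430·145.0)/9.384 = 42.84 mg/L.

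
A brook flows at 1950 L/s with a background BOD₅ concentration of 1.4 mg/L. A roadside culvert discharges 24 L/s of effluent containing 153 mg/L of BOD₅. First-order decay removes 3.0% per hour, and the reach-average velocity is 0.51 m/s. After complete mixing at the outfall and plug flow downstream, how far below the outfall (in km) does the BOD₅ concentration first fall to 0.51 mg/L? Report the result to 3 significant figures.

Mixed concentration C = ΣQC/ΣQ = (1950·1.400 + 24.00·153.0) / 1974 = 6402/1974 = 3.243 mg/L.
3.0%/h lost → k = −ln(1 − 0.03) = 0.03046 h⁻¹.
Set 3.243·exp(−k·t) = 0.51 → t = ln(3.243/0.51)/k = 218600 s = 60.73 h.
Distance = v·t = 0.51·218600 = 111500 m = 111.5 km.

112 km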